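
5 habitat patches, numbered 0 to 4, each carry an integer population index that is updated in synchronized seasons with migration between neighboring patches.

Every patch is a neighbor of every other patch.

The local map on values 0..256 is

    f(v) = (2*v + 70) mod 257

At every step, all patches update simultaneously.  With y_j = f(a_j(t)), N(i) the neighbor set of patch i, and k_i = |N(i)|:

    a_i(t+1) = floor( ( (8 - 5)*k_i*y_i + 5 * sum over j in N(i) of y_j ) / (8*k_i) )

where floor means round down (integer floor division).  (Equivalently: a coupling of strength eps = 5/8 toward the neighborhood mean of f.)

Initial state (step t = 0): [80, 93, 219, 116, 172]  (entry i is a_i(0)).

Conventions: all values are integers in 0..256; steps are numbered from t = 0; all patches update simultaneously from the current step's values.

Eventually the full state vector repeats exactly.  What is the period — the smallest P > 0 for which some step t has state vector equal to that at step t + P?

Simulating step by step:
t=0: [80, 93, 219, 116, 172]
t=1: [197, 202, 201, 156, 181]
t=2: [192, 194, 193, 174, 185]
t=3: [190, 191, 190, 182, 187]
t=4: [189, 190, 189, 186, 188]
t=5: [190, 190, 190, 188, 189]
t=6: [192, 192, 192, 191, 191]
t=7: [196, 196, 196, 195, 195]
t=8: [204, 204, 204, 203, 203]
t=9: [220, 220, 220, 219, 219]
t=10: [252, 252, 252, 251, 251]
t=11: [59, 59, 59, 58, 58]
t=12: [187, 187, 187, 186, 186]
t=13: [186, 186, 186, 185, 185]
t=14: [184, 184, 184, 183, 183]
t=15: [180, 180, 180, 179, 179]
t=16: [172, 172, 172, 171, 171]
t=17: [156, 156, 156, 155, 155]
t=18: [124, 124, 124, 123, 123]
t=19: [60, 60, 60, 59, 59]
t=20: [189, 189, 189, 188, 188]
t=21: [190, 190, 190, 189, 189]
t=22: [192, 192, 192, 191, 191]

Answer: 16
Key observation: The state at step 6, [192, 192, 192, 191, 191], reappears at step 22 — and no state repeats earlier — so the cycle the system enters has period 16.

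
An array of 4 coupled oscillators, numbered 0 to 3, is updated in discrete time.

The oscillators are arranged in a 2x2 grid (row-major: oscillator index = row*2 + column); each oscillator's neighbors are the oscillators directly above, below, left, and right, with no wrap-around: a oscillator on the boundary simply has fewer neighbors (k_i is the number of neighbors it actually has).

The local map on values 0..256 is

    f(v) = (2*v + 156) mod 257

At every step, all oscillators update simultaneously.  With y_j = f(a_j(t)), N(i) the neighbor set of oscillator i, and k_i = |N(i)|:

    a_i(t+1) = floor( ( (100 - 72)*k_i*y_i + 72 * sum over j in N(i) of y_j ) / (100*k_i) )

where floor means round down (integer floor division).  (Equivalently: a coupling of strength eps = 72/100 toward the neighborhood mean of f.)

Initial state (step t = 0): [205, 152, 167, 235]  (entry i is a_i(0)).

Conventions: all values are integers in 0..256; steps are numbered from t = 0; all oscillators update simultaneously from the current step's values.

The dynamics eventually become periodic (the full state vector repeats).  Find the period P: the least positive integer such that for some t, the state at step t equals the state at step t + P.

Simulating step by step:
t=0: [205, 152, 167, 235]
t=1: [171, 115, 124, 188]
t=2: [166, 129, 134, 104]
t=3: [181, 165, 168, 146]
t=4: [168, 134, 136, 220]
t=5: [187, 160, 162, 144]
t=6: [163, 134, 135, 211]
t=7: [183, 150, 151, 138]
t=8: [146, 121, 122, 193]
t=9: [155, 118, 118, 110]
t=10: [155, 155, 155, 130]
t=11: [209, 191, 191, 195]
t=12: [34, 39, 39, 26]
t=13: [231, 221, 221, 226]
t=14: [89, 94, 94, 86]
t=15: [84, 77, 77, 82]
t=16: [56, 61, 61, 55]
t=17: [18, 13, 13, 17]
t=18: [184, 188, 188, 184]
t=19: [15, 12, 12, 15]
t=20: [181, 184, 184, 181]
t=21: [8, 5, 5, 8]
t=22: [167, 170, 170, 167]
t=23: [237, 234, 234, 237]
t=24: [111, 114, 114, 111]
t=25: [125, 122, 122, 125]
t=26: [144, 147, 147, 144]
t=27: [191, 188, 188, 191]
t=28: [19, 22, 22, 19]
t=29: [198, 195, 195, 198]
t=30: [33, 36, 36, 33]
t=31: [226, 223, 223, 226]
t=32: [89, 92, 92, 89]
t=33: [81, 78, 78, 81]
t=34: [56, 59, 59, 56]
t=35: [15, 12, 12, 15]

Answer: 16
Key observation: The state at step 19, [15, 12, 12, 15], reappears at step 35 — and no state repeats earlier — so the cycle the system enters has period 16.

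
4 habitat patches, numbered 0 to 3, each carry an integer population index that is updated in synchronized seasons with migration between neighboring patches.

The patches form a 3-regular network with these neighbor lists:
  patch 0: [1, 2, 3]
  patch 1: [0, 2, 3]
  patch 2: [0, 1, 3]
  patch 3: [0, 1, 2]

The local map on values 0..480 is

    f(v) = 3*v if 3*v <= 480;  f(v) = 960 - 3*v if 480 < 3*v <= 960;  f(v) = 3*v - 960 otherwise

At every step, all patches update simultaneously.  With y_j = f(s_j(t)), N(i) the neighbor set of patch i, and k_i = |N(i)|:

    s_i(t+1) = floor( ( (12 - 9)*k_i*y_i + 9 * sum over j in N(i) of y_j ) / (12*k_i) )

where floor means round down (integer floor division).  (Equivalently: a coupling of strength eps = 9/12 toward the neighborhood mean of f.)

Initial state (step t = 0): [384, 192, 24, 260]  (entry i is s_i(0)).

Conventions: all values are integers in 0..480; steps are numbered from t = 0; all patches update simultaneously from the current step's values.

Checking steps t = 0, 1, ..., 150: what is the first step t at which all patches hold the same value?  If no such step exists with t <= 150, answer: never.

Simulating step by step:
t=0: [384, 192, 24, 260]  (not all equal)
t=1: [207, 207, 207, 207]  (all equal)

Answer: 1
Key observation: Synchronization is absorbing here: once all patches are equal they stay equal, and step 1 is the first all-equal step.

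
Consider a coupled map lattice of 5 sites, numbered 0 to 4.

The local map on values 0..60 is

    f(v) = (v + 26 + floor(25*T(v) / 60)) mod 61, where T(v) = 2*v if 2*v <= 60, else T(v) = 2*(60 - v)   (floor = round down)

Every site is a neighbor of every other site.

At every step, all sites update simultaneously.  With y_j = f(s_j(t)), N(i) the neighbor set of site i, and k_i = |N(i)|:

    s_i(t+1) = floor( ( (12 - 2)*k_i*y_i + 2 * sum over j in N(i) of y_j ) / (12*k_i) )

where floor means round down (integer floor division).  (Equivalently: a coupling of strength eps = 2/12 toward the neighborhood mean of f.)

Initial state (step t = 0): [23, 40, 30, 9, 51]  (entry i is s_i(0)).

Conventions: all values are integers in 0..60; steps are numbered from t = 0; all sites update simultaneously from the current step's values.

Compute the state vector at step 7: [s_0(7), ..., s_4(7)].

Answer: [8, 10, 10, 20, 19]

Derivation:
t=0: [23, 40, 30, 9, 51]
t=1: [10, 21, 20, 37, 22]
t=2: [37, 5, 3, 19, 7]
t=3: [24, 35, 32, 55, 37]
t=4: [11, 19, 19, 22, 20]
t=5: [43, 54, 54, 11, 7]
t=6: [23, 25, 25, 42, 36]
t=7: [8, 10, 10, 20, 19]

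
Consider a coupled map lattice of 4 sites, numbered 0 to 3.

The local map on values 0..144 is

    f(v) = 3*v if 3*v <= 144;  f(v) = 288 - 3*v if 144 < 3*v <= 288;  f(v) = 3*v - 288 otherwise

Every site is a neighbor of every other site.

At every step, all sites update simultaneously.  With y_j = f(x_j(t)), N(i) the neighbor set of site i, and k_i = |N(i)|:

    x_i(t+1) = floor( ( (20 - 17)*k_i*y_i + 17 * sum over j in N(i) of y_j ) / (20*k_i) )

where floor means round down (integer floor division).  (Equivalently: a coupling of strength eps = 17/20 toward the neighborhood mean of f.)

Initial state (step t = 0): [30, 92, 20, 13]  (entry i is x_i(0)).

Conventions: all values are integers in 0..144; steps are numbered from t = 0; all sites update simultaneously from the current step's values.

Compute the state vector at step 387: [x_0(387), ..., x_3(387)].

Answer: [36, 36, 36, 36]
Key observation: The state at step 6, [108, 108, 108, 108], reappears at step 8: the system is in a cycle of period 2 from step 6 on.  Therefore the state at step 387 equals the state at step 6 + ((387 - 6) mod 2) = 7, which is [36, 36, 36, 36].

Derivation:
t=0: [30, 92, 20, 13]
t=1: [44, 55, 48, 51]
t=2: [133, 134, 132, 133]
t=3: [111, 110, 111, 111]
t=4: [44, 44, 44, 44]
t=5: [132, 132, 132, 132]
t=6: [108, 108, 108, 108]
t=7: [36, 36, 36, 36]
t=8: [108, 108, 108, 108]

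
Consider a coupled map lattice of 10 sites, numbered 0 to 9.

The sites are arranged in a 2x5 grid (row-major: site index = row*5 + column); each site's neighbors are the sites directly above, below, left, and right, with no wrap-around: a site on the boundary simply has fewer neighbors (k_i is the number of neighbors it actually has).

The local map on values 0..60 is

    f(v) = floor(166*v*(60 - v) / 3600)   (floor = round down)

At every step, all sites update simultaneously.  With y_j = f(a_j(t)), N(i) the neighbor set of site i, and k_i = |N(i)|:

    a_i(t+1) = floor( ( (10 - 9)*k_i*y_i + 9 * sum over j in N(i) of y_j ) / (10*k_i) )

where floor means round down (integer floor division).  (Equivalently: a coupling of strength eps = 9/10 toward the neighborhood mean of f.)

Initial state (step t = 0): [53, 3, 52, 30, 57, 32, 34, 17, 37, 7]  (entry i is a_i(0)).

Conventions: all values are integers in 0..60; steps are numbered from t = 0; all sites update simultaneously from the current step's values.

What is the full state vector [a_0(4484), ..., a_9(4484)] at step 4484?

Simulating step by step:
t=0: [53, 3, 52, 30, 57, 32, 34, 17, 37, 7]
t=1: [23, 23, 26, 23, 26, 29, 28, 32, 31, 22]
t=2: [39, 39, 39, 40, 38, 40, 40, 40, 39, 40]
t=3: [36, 36, 36, 37, 36, 36, 36, 36, 36, 37]
t=4: [39, 39, 39, 39, 39, 39, 39, 39, 39, 39]
t=5: [37, 37, 37, 37, 37, 37, 37, 37, 37, 37]
t=6: [39, 39, 39, 39, 39, 39, 39, 39, 39, 39]

Answer: [39, 39, 39, 39, 39, 39, 39, 39, 39, 39]
Key observation: The state at step 4, [39, 39, 39, 39, 39, 39, 39, 39, 39, 39], reappears at step 6: the system is in a cycle of period 2 from step 4 on.  Therefore the state at step 4484 equals the state at step 4 + ((4484 - 4) mod 2) = 4, which is [39, 39, 39, 39, 39, 39, 39, 39, 39, 39].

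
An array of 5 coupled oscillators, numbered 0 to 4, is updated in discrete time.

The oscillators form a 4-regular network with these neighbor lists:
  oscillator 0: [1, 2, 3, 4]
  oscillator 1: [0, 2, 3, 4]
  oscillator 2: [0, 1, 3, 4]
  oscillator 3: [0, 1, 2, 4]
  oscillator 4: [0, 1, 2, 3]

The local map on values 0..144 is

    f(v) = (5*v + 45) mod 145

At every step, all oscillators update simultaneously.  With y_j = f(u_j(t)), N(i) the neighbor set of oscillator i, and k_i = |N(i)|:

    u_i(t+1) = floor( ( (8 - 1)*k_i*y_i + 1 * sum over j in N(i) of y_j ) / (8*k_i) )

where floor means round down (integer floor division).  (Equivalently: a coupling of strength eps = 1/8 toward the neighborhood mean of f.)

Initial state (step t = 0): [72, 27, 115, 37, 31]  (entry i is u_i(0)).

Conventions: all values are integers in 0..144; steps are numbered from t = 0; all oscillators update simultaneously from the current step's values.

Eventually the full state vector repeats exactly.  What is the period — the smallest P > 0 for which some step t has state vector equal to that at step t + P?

Simulating step by step:
t=0: [72, 27, 115, 37, 31]
t=1: [107, 39, 44, 82, 56]
t=2: [8, 88, 109, 25, 37]
t=3: [79, 50, 16, 29, 79]
t=4: [10, 10, 111, 43, 10]
t=5: [93, 93, 30, 110, 93]
t=6: [72, 72, 51, 21, 72]
t=7: [108, 108, 19, 15, 108]
t=8: [12, 12, 126, 109, 12]
t=9: [101, 101, 93, 21, 101]
t=10: [110, 110, 76, 17, 110]
t=11: [22, 22, 123, 119, 22]
t=12: [13, 13, 72, 55, 13]
t=13: [107, 107, 111, 40, 107]
t=14: [3, 3, 20, 88, 3]
t=15: [57, 57, 7, 49, 57]
t=16: [40, 40, 73, 6, 40]
t=17: [99, 99, 116, 78, 99]
t=18: [99, 99, 49, 11, 99]
t=19: [101, 101, 12, 97, 101]
t=20: [114, 114, 105, 97, 114]
t=21: [40, 40, 124, 90, 40]
t=22: [98, 98, 85, 64, 98]
t=23: [97, 97, 42, 76, 97]
t=24: [96, 96, 109, 130, 96]
t=25: [88, 88, 20, 109, 88]
t=26: [47, 47, 5, 13, 47]
t=27: [132, 132, 77, 111, 132]
t=28: [122, 122, 134, 33, 122]
t=29: [76, 76, 127, 68, 76]
t=30: [132, 132, 103, 98, 132]
t=31: [124, 124, 124, 103, 124]
t=32: [86, 86, 86, 120, 86]
t=33: [40, 40, 40, 61, 40]
t=34: [98, 98, 98, 65, 98]
t=35: [99, 99, 99, 82, 99]
t=36: [102, 102, 102, 30, 102]
t=37: [117, 117, 117, 58, 117]
t=38: [49, 49, 49, 45, 49]
t=39: [3, 3, 3, 109, 3]
t=40: [58, 58, 58, 16, 58]
t=41: [47, 47, 47, 115, 47]
t=42: [132, 132, 132, 51, 132]
t=43: [121, 121, 121, 24, 121]
t=44: [68, 68, 68, 26, 68]
t=45: [92, 92, 92, 38, 92]
t=46: [70, 70, 70, 87, 70]
t=47: [103, 103, 103, 52, 103]
t=48: [121, 121, 121, 28, 121]
t=49: [69, 69, 69, 43, 69]
t=50: [100, 100, 100, 113, 100]
t=51: [107, 107, 107, 40, 107]
t=52: [3, 3, 3, 87, 3]
t=53: [59, 59, 59, 46, 59]
t=54: [52, 52, 52, 120, 52]
t=55: [16, 16, 16, 58, 16]
t=56: [122, 122, 122, 55, 122]
t=57: [73, 73, 73, 35, 73]
t=58: [118, 118, 118, 80, 118]
t=59: [53, 53, 53, 15, 53]
t=60: [23, 23, 23, 107, 23]
t=61: [14, 14, 14, 1, 14]
t=62: [112, 112, 112, 58, 112]
t=63: [25, 25, 25, 42, 25]
t=64: [27, 27, 27, 99, 27]
t=65: [37, 37, 37, 96, 37]
t=66: [85, 85, 85, 89, 85]
t=67: [35, 35, 35, 52, 35]
t=68: [73, 73, 73, 22, 73]
t=69: [116, 116, 116, 23, 116]
t=70: [44, 44, 44, 18, 44]
t=71: [120, 120, 120, 133, 120]
t=72: [67, 67, 67, 121, 67]
t=73: [89, 89, 89, 72, 89]
t=74: [56, 56, 56, 107, 56]
t=75: [33, 33, 33, 4, 33]
t=76: [65, 65, 65, 65, 65]
t=77: [80, 80, 80, 80, 80]
t=78: [10, 10, 10, 10, 10]
t=79: [95, 95, 95, 95, 95]
t=80: [85, 85, 85, 85, 85]
t=81: [35, 35, 35, 35, 35]
t=82: [75, 75, 75, 75, 75]
t=83: [130, 130, 130, 130, 130]
t=84: [115, 115, 115, 115, 115]
t=85: [40, 40, 40, 40, 40]
t=86: [100, 100, 100, 100, 100]
t=87: [110, 110, 110, 110, 110]
t=88: [15, 15, 15, 15, 15]
t=89: [120, 120, 120, 120, 120]
t=90: [65, 65, 65, 65, 65]

Answer: 14
Key observation: The state at step 76, [65, 65, 65, 65, 65], reappears at step 90 — and no state repeats earlier — so the cycle the system enters has period 14.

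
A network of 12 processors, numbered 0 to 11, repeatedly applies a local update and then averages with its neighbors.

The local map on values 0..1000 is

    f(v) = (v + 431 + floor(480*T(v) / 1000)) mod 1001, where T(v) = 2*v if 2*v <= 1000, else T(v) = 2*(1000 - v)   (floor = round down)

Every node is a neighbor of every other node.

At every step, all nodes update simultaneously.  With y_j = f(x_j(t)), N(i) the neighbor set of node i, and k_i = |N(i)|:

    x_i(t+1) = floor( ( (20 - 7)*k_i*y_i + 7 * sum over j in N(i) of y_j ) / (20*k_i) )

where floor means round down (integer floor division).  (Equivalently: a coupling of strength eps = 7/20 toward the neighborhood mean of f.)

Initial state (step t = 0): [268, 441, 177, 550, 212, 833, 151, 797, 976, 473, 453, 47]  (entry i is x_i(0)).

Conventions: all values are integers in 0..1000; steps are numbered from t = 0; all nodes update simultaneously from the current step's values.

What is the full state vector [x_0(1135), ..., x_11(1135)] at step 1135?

Answer: [956, 956, 956, 956, 956, 956, 956, 956, 956, 956, 956, 956]
Key observation: The state at step 14, [428, 428, 428, 428, 428, 428, 428, 428, 428, 428, 428, 428], reappears at step 17: the system is in a cycle of period 3 from step 14 on.  Therefore the state at step 1135 equals the state at step 14 + ((1135 - 14) mod 3) = 16, which is [956, 956, 956, 956, 956, 956, 956, 956, 956, 956, 956, 956].

Derivation:
t=0: [268, 441, 177, 550, 212, 833, 151, 797, 976, 473, 453, 47]
t=1: [797, 387, 686, 460, 729, 467, 655, 466, 471, 426, 402, 529]
t=2: [391, 247, 389, 335, 390, 344, 388, 343, 349, 294, 265, 385]
t=3: [224, 668, 221, 156, 222, 167, 220, 165, 173, 106, 690, 216]
t=4: [817, 537, 814, 735, 815, 748, 813, 746, 756, 674, 537, 808]
t=5: [420, 413, 420, 418, 420, 418, 420, 418, 419, 417, 413, 420]
t=6: [251, 242, 251, 249, 251, 249, 251, 249, 250, 247, 242, 251]
t=7: [920, 909, 920, 918, 920, 918, 920, 918, 919, 916, 909, 920]
t=8: [426, 426, 426, 426, 426, 426, 426, 426, 426, 426, 426, 426]
t=9: [264, 264, 264, 264, 264, 264, 264, 264, 264, 264, 264, 264]
t=10: [948, 948, 948, 948, 948, 948, 948, 948, 948, 948, 948, 948]
t=11: [427, 427, 427, 427, 427, 427, 427, 427, 427, 427, 427, 427]
t=12: [266, 266, 266, 266, 266, 266, 266, 266, 266, 266, 266, 266]
t=13: [952, 952, 952, 952, 952, 952, 952, 952, 952, 952, 952, 952]
t=14: [428, 428, 428, 428, 428, 428, 428, 428, 428, 428, 428, 428]
t=15: [268, 268, 268, 268, 268, 268, 268, 268, 268, 268, 268, 268]
t=16: [956, 956, 956, 956, 956, 956, 956, 956, 956, 956, 956, 956]
t=17: [428, 428, 428, 428, 428, 428, 428, 428, 428, 428, 428, 428]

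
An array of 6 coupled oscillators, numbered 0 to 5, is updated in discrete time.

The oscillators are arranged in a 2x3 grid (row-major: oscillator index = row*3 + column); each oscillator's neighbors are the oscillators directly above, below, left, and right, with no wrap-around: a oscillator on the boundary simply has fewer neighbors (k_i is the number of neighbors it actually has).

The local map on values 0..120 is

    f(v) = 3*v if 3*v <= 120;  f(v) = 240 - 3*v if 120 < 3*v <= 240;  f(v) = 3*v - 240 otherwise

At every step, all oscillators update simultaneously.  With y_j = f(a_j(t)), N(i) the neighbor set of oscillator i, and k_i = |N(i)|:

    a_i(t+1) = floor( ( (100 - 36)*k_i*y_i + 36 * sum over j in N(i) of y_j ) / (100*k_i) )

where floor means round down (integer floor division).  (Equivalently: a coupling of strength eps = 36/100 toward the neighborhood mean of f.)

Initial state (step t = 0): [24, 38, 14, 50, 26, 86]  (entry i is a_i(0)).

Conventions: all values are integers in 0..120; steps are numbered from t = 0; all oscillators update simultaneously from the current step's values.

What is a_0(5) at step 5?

Simulating step by step:
t=0: [24, 38, 14, 50, 26, 86]
t=1: [82, 96, 50, 84, 76, 33]
t=2: [14, 43, 84, 10, 26, 81]
t=3: [52, 86, 28, 40, 67, 18]
t=4: [78, 36, 66, 98, 48, 56]
t=5: [33, 86, 59, 52, 89, 70]

Answer: a_0(5) = 33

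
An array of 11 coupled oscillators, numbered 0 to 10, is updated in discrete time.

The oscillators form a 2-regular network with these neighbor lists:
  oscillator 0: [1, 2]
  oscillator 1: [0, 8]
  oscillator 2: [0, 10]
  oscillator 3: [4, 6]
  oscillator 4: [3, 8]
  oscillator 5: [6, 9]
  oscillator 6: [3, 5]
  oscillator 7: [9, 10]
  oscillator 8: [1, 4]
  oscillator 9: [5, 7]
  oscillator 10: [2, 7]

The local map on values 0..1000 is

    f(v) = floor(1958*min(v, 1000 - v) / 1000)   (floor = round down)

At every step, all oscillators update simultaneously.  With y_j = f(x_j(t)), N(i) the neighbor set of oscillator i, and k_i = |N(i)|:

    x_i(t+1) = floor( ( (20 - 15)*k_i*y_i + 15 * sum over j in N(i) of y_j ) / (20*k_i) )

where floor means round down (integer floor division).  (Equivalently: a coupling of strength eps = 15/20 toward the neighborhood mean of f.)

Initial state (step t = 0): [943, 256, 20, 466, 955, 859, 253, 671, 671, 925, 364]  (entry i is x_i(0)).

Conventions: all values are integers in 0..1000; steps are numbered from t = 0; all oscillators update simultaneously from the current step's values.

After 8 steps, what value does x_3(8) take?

Simulating step by step:
t=0: [943, 256, 20, 466, 955, 859, 253, 671, 671, 925, 364]
t=1: [230, 408, 318, 446, 605, 309, 569, 482, 381, 381, 434]
t=2: [645, 647, 642, 824, 800, 746, 765, 833, 775, 766, 799]
t=3: [695, 598, 583, 405, 391, 468, 430, 400, 515, 423, 483]
t=4: [750, 776, 782, 800, 844, 854, 850, 860, 819, 844, 835]
t=5: [446, 425, 411, 322, 355, 295, 326, 304, 367, 285, 343]
t=6: [831, 804, 780, 657, 679, 592, 612, 609, 752, 579, 692]
t=7: [387, 401, 457, 687, 590, 793, 740, 726, 500, 792, 598]
t=8: [818, 847, 802, 644, 797, 444, 508, 581, 839, 454, 733]

Answer: x_3(8) = 644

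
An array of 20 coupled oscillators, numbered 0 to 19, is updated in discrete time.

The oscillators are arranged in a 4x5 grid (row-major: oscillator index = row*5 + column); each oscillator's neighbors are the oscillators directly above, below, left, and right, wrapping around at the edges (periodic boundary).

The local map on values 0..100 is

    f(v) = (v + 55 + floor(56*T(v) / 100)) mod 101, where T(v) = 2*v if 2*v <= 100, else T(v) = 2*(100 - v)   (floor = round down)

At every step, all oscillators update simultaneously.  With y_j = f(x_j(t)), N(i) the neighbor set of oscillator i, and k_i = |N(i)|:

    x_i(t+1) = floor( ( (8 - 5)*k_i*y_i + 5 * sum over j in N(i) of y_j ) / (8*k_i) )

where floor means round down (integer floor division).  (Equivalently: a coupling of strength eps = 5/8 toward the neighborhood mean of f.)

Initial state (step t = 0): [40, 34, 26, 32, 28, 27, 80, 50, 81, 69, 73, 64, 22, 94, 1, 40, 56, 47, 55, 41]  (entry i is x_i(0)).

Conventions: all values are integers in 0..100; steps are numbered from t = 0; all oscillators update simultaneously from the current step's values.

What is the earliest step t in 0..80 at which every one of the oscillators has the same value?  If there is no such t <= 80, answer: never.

Simulating step by step:
t=0: [40, 34, 26, 32, 28, 27, 80, 50, 81, 69, 73, 64, 22, 94, 1, 40, 56, 47, 55, 41]  (not all equal)
t=1: [28, 35, 28, 29, 29, 36, 45, 41, 51, 42, 47, 48, 35, 47, 53, 44, 49, 39, 48, 41]  (not all equal)
t=2: [23, 31, 23, 27, 22, 35, 42, 38, 45, 41, 49, 49, 39, 51, 51, 43, 47, 37, 43, 42]  (not all equal)
t=3: [15, 22, 15, 19, 15, 32, 37, 33, 40, 36, 50, 50, 41, 51, 53, 41, 43, 33, 39, 39]  (not all equal)
t=4: [55, 38, 54, 74, 70, 40, 28, 39, 46, 43, 50, 50, 40, 49, 51, 50, 36, 40, 46, 48]  (not all equal)
t=5: [51, 37, 47, 55, 55, 41, 31, 38, 49, 48, 56, 44, 44, 52, 56, 54, 41, 42, 51, 56]  (not all equal)
t=6: [51, 38, 46, 57, 58, 45, 31, 40, 53, 54, 54, 43, 46, 56, 58, 56, 43, 47, 56, 59]  (not all equal)
t=7: [53, 39, 47, 57, 58, 49, 33, 42, 55, 57, 55, 44, 49, 57, 58, 56, 46, 52, 57, 58]  (not all equal)
t=8: [55, 42, 50, 58, 59, 52, 37, 46, 56, 58, 56, 47, 53, 58, 59, 57, 50, 56, 59, 59]  (not all equal)
t=9: [56, 49, 55, 58, 58, 54, 44, 51, 57, 58, 57, 52, 56, 58, 58, 59, 55, 59, 58, 58]  (not all equal)
t=10: [58, 56, 58, 59, 59, 57, 54, 57, 59, 59, 58, 57, 58, 59, 59, 58, 58, 58, 58, 58]  (not all equal)
t=11: [58, 59, 58, 58, 58, 58, 59, 58, 58, 58, 58, 59, 58, 58, 58, 59, 59, 59, 58, 58]  (not all equal)
t=12: [58, 58, 58, 59, 59, 58, 58, 58, 59, 59, 58, 58, 58, 59, 59, 58, 58, 58, 58, 58]  (not all equal)
t=13: [58, 59, 58, 58, 58, 58, 59, 58, 58, 58, 58, 59, 58, 58, 58, 59, 59, 59, 58, 58]  (not all equal)

Answer: never
Key observation: The state at step 11 reappears at step 13 — the system is in a cycle of period 2 from step 11 on.  No step 0..13 is synchronized, and the cycle repeats forever, so no step up to 80 (or ever) has all oscillators equal.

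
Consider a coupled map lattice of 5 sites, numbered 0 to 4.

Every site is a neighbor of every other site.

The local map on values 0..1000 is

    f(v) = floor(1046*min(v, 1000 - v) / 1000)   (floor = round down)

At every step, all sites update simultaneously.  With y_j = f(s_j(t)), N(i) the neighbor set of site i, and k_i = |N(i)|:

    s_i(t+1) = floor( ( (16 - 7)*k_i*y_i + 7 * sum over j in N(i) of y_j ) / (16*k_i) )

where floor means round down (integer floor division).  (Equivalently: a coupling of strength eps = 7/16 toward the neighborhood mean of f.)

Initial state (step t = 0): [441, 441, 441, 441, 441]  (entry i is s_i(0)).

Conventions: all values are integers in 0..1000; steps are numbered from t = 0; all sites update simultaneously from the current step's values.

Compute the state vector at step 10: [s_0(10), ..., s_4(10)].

Simulating step by step:
t=0: [441, 441, 441, 441, 441]
t=1: [461, 461, 461, 461, 461]
t=2: [482, 482, 482, 482, 482]
t=3: [504, 504, 504, 504, 504]
t=4: [518, 518, 518, 518, 518]
t=5: [504, 504, 504, 504, 504]
t=6: [518, 518, 518, 518, 518]
t=7: [504, 504, 504, 504, 504]
t=8: [518, 518, 518, 518, 518]
t=9: [504, 504, 504, 504, 504]
t=10: [518, 518, 518, 518, 518]

Answer: [518, 518, 518, 518, 518]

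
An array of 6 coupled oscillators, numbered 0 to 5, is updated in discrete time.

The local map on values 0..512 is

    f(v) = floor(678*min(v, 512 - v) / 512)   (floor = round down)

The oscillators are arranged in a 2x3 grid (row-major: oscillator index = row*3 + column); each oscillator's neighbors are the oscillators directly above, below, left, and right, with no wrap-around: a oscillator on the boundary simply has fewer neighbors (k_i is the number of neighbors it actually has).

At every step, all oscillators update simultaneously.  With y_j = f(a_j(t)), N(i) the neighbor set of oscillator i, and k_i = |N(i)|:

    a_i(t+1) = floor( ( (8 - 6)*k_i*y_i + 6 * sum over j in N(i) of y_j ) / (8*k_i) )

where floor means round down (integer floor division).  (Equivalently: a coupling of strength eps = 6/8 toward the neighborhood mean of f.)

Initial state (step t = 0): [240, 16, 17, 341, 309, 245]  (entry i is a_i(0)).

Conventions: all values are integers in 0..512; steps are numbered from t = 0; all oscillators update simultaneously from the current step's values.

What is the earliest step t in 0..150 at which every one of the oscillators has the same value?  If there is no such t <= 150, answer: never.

Simulating step by step:
t=0: [240, 16, 17, 341, 309, 245]  (not all equal)
t=1: [171, 157, 134, 275, 209, 189]  (not all equal)
t=2: [251, 221, 215, 266, 261, 232]  (not all equal)
t=3: [314, 310, 295, 330, 314, 307]  (not all equal)
t=4: [256, 269, 273, 256, 260, 273]  (not all equal)
t=5: [332, 327, 317, 336, 327, 322]  (not all equal)
t=6: [238, 246, 250, 239, 243, 251]  (not all equal)
t=7: [319, 323, 329, 317, 323, 327]  (not all equal)
t=8: [254, 249, 245, 253, 250, 245]  (not all equal)
t=9: [333, 330, 325, 333, 329, 326]  (not all equal)
t=10: [238, 241, 244, 238, 241, 244]  (not all equal)
t=11: [316, 319, 321, 316, 319, 321]  (not all equal)
t=12: [257, 255, 253, 257, 255, 253]  (not all equal)
t=13: [337, 336, 335, 337, 336, 335]  (not all equal)
t=14: [231, 232, 233, 231, 232, 233]  (not all equal)
t=15: [305, 306, 307, 305, 306, 307]  (not all equal)
t=16: [273, 272, 271, 273, 272, 271]  (not all equal)
t=17: [316, 317, 318, 316, 317, 318]  (not all equal)
t=18: [258, 257, 256, 258, 257, 256]  (not all equal)
t=19: [336, 337, 338, 336, 337, 338]  (not all equal)
t=20: [232, 231, 230, 232, 231, 230]  (not all equal)
t=21: [306, 305, 304, 306, 305, 304]  (not all equal)
t=22: [272, 273, 274, 272, 273, 274]  (not all equal)
t=23: [316, 316, 315, 316, 316, 315]  (not all equal)
t=24: [259, 259, 259, 259, 259, 259]  (all equal)

Answer: 24
Key observation: Synchronization is absorbing here: once all oscillators are equal they stay equal, and step 24 is the first all-equal step.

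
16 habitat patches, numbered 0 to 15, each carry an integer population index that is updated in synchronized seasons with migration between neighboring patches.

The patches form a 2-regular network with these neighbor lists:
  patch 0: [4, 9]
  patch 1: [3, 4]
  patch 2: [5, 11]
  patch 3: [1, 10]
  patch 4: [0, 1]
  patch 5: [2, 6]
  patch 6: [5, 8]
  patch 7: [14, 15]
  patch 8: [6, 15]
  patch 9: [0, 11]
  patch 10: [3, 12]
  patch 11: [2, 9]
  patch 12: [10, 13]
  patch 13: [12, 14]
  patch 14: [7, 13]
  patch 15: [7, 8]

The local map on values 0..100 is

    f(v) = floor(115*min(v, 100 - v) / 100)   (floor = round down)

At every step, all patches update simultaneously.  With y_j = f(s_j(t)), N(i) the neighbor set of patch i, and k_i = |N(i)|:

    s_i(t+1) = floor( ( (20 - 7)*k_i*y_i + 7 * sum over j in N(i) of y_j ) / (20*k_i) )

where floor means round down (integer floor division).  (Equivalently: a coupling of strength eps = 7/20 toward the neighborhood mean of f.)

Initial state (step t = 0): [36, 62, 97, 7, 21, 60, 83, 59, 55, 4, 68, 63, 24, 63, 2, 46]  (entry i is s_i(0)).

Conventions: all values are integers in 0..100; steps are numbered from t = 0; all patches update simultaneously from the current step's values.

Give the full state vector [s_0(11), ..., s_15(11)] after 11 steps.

Simulating step by step:
t=0: [36, 62, 97, 7, 21, 60, 83, 59, 55, 4, 68, 63, 24, 63, 2, 46]
t=1: [31, 33, 17, 19, 30, 33, 29, 40, 45, 17, 29, 28, 31, 32, 16, 50]
t=2: [32, 33, 24, 25, 34, 33, 36, 43, 48, 24, 31, 27, 34, 32, 26, 54]
t=3: [34, 35, 29, 30, 38, 35, 42, 46, 52, 29, 34, 29, 37, 35, 33, 52]
t=4: [38, 39, 34, 35, 41, 40, 47, 49, 53, 34, 38, 33, 41, 39, 40, 54]
t=5: [43, 43, 39, 41, 45, 46, 52, 53, 53, 39, 43, 37, 45, 44, 47, 53]
t=6: [48, 49, 45, 47, 50, 51, 54, 54, 54, 44, 49, 42, 50, 50, 53, 54]
t=7: [54, 55, 51, 54, 56, 54, 52, 52, 52, 50, 55, 48, 56, 56, 54, 52]
t=8: [52, 51, 55, 51, 50, 53, 54, 54, 55, 55, 51, 55, 50, 50, 52, 55]
t=9: [54, 56, 51, 56, 56, 53, 52, 52, 51, 51, 56, 51, 56, 56, 54, 51]
t=10: [52, 50, 55, 50, 50, 54, 55, 54, 55, 55, 50, 56, 50, 50, 52, 55]
t=11: [54, 57, 51, 57, 56, 51, 51, 52, 51, 51, 57, 50, 57, 56, 54, 51]

Answer: [54, 57, 51, 57, 56, 51, 51, 52, 51, 51, 57, 50, 57, 56, 54, 51]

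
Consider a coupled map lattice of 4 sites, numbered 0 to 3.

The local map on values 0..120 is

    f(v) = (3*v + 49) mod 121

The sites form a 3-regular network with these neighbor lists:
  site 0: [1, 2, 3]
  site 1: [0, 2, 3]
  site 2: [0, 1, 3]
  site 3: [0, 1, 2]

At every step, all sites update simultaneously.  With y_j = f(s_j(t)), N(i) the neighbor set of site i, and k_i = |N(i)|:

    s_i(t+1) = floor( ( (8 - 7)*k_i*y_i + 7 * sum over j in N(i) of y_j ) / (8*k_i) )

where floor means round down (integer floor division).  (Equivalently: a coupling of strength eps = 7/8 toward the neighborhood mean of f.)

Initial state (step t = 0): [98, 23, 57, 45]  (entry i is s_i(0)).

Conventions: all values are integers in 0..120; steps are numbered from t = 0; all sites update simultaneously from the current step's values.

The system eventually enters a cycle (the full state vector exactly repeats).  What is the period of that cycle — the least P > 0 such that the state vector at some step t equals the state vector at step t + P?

Simulating step by step:
t=0: [98, 23, 57, 45]
t=1: [94, 91, 94, 100]
t=2: [91, 93, 91, 88]
t=3: [79, 78, 79, 80]
t=4: [44, 44, 44, 43]
t=5: [59, 59, 59, 59]
t=6: [105, 105, 105, 105]
t=7: [1, 1, 1, 1]
t=8: [52, 52, 52, 52]
t=9: [84, 84, 84, 84]
t=10: [59, 59, 59, 59]

Answer: 5
Key observation: The state at step 5, [59, 59, 59, 59], reappears at step 10 — and no state repeats earlier — so the cycle the system enters has period 5.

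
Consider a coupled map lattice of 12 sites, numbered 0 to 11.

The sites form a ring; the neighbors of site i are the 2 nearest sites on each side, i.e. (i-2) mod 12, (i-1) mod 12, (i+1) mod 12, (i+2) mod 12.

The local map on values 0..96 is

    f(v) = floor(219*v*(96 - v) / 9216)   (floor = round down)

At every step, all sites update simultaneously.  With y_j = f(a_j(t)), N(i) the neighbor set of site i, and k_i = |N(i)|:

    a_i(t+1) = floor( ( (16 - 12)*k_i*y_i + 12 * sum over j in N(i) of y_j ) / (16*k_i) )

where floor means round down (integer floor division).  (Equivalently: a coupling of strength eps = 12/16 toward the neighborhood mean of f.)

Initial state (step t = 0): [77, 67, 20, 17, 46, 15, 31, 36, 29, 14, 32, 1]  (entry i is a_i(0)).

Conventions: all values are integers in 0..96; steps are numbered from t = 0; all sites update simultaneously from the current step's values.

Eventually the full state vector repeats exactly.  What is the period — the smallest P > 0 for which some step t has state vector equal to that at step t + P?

Simulating step by step:
t=0: [77, 67, 20, 17, 46, 15, 31, 36, 29, 14, 32, 1]
t=1: [33, 30, 39, 38, 40, 41, 45, 40, 43, 34, 32, 29]
t=2: [48, 49, 50, 51, 52, 53, 53, 52, 51, 50, 49, 47]
t=3: [54, 54, 54, 54, 54, 54, 54, 54, 54, 54, 54, 54]
t=4: [53, 53, 53, 53, 53, 53, 53, 53, 53, 53, 53, 53]
t=5: [54, 54, 54, 54, 54, 54, 54, 54, 54, 54, 54, 54]

Answer: 2
Key observation: The state at step 3, [54, 54, 54, 54, 54, 54, 54, 54, 54, 54, 54, 54], reappears at step 5 — and no state repeats earlier — so the cycle the system enters has period 2.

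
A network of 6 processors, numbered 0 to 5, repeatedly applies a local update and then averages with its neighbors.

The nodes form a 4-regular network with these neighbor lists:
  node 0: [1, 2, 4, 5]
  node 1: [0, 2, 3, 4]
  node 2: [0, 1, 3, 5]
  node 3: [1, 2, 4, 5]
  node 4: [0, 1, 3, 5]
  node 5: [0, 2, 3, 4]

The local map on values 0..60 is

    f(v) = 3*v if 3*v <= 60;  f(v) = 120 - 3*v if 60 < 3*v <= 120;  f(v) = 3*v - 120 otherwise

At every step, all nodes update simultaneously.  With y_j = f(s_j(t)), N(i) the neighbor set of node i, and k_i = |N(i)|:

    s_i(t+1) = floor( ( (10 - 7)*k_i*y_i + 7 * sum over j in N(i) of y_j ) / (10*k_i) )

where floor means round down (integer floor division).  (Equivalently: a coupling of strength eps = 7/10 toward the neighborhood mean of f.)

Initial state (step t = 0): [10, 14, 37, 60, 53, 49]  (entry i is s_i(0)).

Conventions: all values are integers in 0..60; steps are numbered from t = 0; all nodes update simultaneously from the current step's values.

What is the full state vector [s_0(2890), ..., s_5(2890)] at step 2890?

Answer: [35, 34, 34, 35, 34, 34]
Key observation: The state at step 10, [44, 43, 43, 44, 43, 43], reappears at step 17: the system is in a cycle of period 7 from step 10 on.  Therefore the state at step 2890 equals the state at step 10 + ((2890 - 10) mod 7) = 13, which is [35, 34, 34, 35, 34, 34].

Derivation:
t=0: [10, 14, 37, 60, 53, 49]
t=1: [29, 36, 30, 38, 39, 32]
t=2: [21, 16, 22, 13, 14, 19]
t=3: [52, 48, 51, 46, 47, 50]
t=4: [29, 26, 28, 24, 25, 27]
t=5: [38, 40, 39, 42, 41, 40]
t=6: [2, 3, 3, 2, 3, 3]
t=7: [8, 7, 7, 8, 7, 7]
t=8: [21, 22, 22, 21, 22, 22]
t=9: [54, 55, 55, 54, 55, 55]
t=10: [44, 43, 43, 44, 43, 43]
t=11: [9, 10, 10, 9, 10, 10]
t=12: [29, 28, 28, 29, 28, 28]
t=13: [35, 34, 34, 35, 34, 34]
t=14: [17, 16, 16, 17, 16, 16]
t=15: [48, 49, 49, 48, 49, 49]
t=16: [26, 25, 25, 26, 25, 25]
t=17: [44, 43, 43, 44, 43, 43]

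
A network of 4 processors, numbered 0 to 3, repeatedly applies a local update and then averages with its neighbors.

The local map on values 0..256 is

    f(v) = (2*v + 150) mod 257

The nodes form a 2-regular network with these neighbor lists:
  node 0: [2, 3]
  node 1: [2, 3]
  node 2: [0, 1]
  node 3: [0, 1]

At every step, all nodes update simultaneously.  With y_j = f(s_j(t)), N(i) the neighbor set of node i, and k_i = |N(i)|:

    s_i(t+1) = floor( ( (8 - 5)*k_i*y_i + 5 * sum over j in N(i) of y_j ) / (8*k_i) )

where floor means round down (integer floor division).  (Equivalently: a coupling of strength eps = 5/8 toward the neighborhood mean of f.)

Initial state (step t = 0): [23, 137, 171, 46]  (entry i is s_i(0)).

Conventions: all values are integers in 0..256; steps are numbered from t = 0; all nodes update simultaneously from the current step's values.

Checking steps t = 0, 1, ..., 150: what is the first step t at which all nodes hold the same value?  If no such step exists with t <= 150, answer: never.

Simulating step by step:
t=0: [23, 137, 171, 46]  (not all equal)
t=1: [222, 211, 201, 204]  (not all equal)
t=2: [55, 47, 57, 59]  (not all equal)
t=3: [6, 97, 79, 81]  (not all equal)
t=4: [93, 65, 96, 98]  (not all equal)
t=5: [84, 63, 63, 65]  (not all equal)
t=6: [36, 20, 32, 33]  (not all equal)
t=7: [217, 205, 209, 209]  (not all equal)
t=8: [60, 51, 56, 56]  (not all equal)
t=9: [8, 97, 84, 84]  (not all equal)
t=10: [100, 70, 101, 101]  (not all equal)
t=11: [94, 71, 75, 75]  (not all equal)
t=12: [57, 40, 52, 52]  (not all equal)
t=13: [161, 245, 169, 169]  (not all equal)
t=14: [225, 191, 193, 193]  (not all equal)
t=15: [46, 20, 40, 40]  (not all equal)
t=16: [234, 215, 221, 221]  (not all equal)
t=17: [87, 73, 82, 82]  (not all equal)
t=18: [60, 50, 54, 54]  (not all equal)
t=19: [5, 94, 82, 82]  (not all equal)
t=20: [95, 66, 96, 96]  (not all equal)
t=21: [84, 62, 65, 65]  (not all equal)
t=22: [37, 20, 33, 33]  (not all equal)
t=23: [219, 206, 210, 210]  (not all equal)
t=24: [62, 53, 59, 59]  (not all equal)
t=25: [13, 102, 89, 89]  (not all equal)
t=26: [110, 80, 111, 111]  (not all equal)
t=27: [114, 91, 95, 95]  (not all equal)
t=28: [97, 80, 92, 92]  (not all equal)
t=29: [80, 68, 72, 72]  (not all equal)
t=30: [43, 34, 39, 39]  (not all equal)
t=31: [231, 224, 227, 227]  (not all equal)
t=32: [93, 87, 90, 90]  (not all equal)
t=33: [75, 70, 73, 73]  (not all equal)
t=34: [40, 36, 38, 38]  (not all equal)
t=35: [227, 224, 226, 226]  (not all equal)
t=36: [88, 86, 87, 87]  (not all equal)
t=37: [67, 66, 67, 67]  (not all equal)
t=38: [27, 26, 26, 26]  (not all equal)
t=39: [202, 202, 202, 202]  (all equal)

Answer: 39
Key observation: Synchronization is absorbing here: once all nodes are equal they stay equal, and step 39 is the first all-equal step.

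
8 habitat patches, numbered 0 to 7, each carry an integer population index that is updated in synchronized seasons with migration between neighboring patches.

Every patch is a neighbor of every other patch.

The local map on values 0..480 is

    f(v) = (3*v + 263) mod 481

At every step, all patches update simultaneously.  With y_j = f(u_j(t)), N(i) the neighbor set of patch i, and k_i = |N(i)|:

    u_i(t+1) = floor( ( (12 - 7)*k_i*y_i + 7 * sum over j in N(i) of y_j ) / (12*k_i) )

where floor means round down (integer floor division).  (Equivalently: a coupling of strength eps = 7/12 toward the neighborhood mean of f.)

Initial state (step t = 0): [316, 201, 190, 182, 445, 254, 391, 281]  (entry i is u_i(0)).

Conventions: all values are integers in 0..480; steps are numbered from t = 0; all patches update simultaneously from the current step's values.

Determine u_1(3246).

Answer: u_1(3246) = 278
Key observation: The state at step 4, [234, 278, 267, 259, 201, 331, 308, 198], reappears at step 6: the system is in a cycle of period 2 from step 4 on.  Therefore the state at step 3246 equals the state at step 4 + ((3246 - 4) mod 2) = 4, which is [234, 278, 267, 259, 201, 331, 308, 198].

Derivation:
t=0: [316, 201, 190, 182, 445, 254, 391, 281]
t=1: [262, 307, 296, 288, 230, 200, 337, 227]
t=2: [220, 265, 254, 246, 348, 318, 295, 345]
t=3: [294, 178, 167, 159, 261, 231, 208, 258]
t=4: [234, 278, 267, 259, 201, 331, 308, 198]
t=5: [134, 178, 167, 159, 261, 231, 208, 258]
t=6: [234, 278, 267, 259, 201, 331, 308, 198]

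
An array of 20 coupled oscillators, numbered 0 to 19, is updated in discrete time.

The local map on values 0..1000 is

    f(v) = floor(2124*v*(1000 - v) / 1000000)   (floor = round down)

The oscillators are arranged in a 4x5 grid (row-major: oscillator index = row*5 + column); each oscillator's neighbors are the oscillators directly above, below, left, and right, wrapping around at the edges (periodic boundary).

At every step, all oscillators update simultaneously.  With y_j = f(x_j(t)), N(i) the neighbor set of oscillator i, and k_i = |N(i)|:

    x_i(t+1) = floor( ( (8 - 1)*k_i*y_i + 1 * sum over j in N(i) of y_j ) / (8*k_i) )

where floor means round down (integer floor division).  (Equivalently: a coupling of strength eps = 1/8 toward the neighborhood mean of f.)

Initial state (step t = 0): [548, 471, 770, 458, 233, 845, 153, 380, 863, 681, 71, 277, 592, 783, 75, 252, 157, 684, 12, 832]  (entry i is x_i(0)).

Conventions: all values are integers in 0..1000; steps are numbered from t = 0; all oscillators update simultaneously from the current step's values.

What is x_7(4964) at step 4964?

Answer: x_7(4964) = 529
Key observation: The state at step 5, [529, 529, 529, 529, 529, 529, 529, 529, 529, 529, 529, 529, 529, 529, 529, 529, 529, 529, 529, 529], reappears at step 6: the system is in a cycle of period 1 from step 5 on.  Therefore the state at step 4964 equals the state at step 5 + ((4964 - 5) mod 1) = 5, which is [529, 529, 529, 529, 529, 529, 529, 529, 529, 529, 529, 529, 529, 529, 529, 529, 529, 529, 529, 529].

Derivation:
t=0: [548, 471, 770, 458, 233, 845, 153, 380, 863, 681, 71, 277, 592, 783, 75, 252, 157, 684, 12, 832]
t=1: [509, 508, 391, 493, 388, 287, 294, 481, 277, 436, 161, 409, 503, 344, 167, 388, 302, 438, 73, 288]
t=2: [525, 523, 507, 513, 504, 435, 447, 523, 436, 508, 304, 502, 527, 462, 311, 494, 455, 507, 186, 425]
t=3: [528, 528, 529, 523, 529, 520, 525, 528, 522, 527, 456, 527, 529, 518, 461, 526, 526, 523, 346, 511]
t=4: [529, 529, 529, 527, 529, 529, 529, 529, 529, 528, 526, 528, 529, 528, 527, 528, 529, 527, 486, 528]
t=5: [529, 529, 529, 529, 529, 529, 529, 529, 529, 529, 529, 529, 529, 529, 529, 529, 529, 529, 529, 529]
t=6: [529, 529, 529, 529, 529, 529, 529, 529, 529, 529, 529, 529, 529, 529, 529, 529, 529, 529, 529, 529]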